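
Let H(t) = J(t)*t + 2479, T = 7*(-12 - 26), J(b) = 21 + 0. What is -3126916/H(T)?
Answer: 240532/239 ≈ 1006.4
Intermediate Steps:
J(b) = 21
T = -266 (T = 7*(-38) = -266)
H(t) = 2479 + 21*t (H(t) = 21*t + 2479 = 2479 + 21*t)
-3126916/H(T) = -3126916/(2479 + 21*(-266)) = -3126916/(2479 - 5586) = -3126916/(-3107) = -3126916*(-1/3107) = 240532/239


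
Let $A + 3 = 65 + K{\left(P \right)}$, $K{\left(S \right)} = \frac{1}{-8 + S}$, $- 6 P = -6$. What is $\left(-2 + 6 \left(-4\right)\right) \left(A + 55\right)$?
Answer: $- \frac{21268}{7} \approx -3038.3$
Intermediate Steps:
$P = 1$ ($P = \left(- \frac{1}{6}\right) \left(-6\right) = 1$)
$A = \frac{433}{7}$ ($A = -3 + \left(65 + \frac{1}{-8 + 1}\right) = -3 + \left(65 + \frac{1}{-7}\right) = -3 + \left(65 - \frac{1}{7}\right) = -3 + \frac{454}{7} = \frac{433}{7} \approx 61.857$)
$\left(-2 + 6 \left(-4\right)\right) \left(A + 55\right) = \left(-2 + 6 \left(-4\right)\right) \left(\frac{433}{7} + 55\right) = \left(-2 - 24\right) \frac{818}{7} = \left(-26\right) \frac{818}{7} = - \frac{21268}{7}$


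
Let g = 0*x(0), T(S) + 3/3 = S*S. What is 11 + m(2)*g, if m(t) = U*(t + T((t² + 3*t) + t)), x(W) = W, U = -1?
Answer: 11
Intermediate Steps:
T(S) = -1 + S² (T(S) = -1 + S*S = -1 + S²)
m(t) = 1 - t - (t² + 4*t)² (m(t) = -(t + (-1 + ((t² + 3*t) + t)²)) = -(t + (-1 + (t² + 4*t)²)) = -(-1 + t + (t² + 4*t)²) = 1 - t - (t² + 4*t)²)
g = 0 (g = 0*0 = 0)
11 + m(2)*g = 11 + (1 - 1*2 - 1*2²*(4 + 2)²)*0 = 11 + (1 - 2 - 1*4*6²)*0 = 11 + (1 - 2 - 1*4*36)*0 = 11 + (1 - 2 - 144)*0 = 11 - 145*0 = 11 + 0 = 11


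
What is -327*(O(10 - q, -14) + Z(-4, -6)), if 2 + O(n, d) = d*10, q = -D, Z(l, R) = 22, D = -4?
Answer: 39240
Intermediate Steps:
q = 4 (q = -1*(-4) = 4)
O(n, d) = -2 + 10*d (O(n, d) = -2 + d*10 = -2 + 10*d)
-327*(O(10 - q, -14) + Z(-4, -6)) = -327*((-2 + 10*(-14)) + 22) = -327*((-2 - 140) + 22) = -327*(-142 + 22) = -327*(-120) = 39240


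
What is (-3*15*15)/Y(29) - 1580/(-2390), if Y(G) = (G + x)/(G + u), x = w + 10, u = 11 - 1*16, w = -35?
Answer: -967792/239 ≈ -4049.3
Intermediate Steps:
u = -5 (u = 11 - 16 = -5)
x = -25 (x = -35 + 10 = -25)
Y(G) = (-25 + G)/(-5 + G) (Y(G) = (G - 25)/(G - 5) = (-25 + G)/(-5 + G))
(-3*15*15)/Y(29) - 1580/(-2390) = (-3*15*15)/(((-25 + 29)/(-5 + 29))) - 1580/(-2390) = (-45*15)/((4/24)) - 1580*(-1/2390) = -675/((1/24)*4) + 158/239 = -675/⅙ + 158/239 = -675*6 + 158/239 = -4050 + 158/239 = -967792/239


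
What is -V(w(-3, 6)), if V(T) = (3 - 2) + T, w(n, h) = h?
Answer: -7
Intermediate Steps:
V(T) = 1 + T
-V(w(-3, 6)) = -(1 + 6) = -1*7 = -7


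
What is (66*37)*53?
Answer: 129426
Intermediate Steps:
(66*37)*53 = 2442*53 = 129426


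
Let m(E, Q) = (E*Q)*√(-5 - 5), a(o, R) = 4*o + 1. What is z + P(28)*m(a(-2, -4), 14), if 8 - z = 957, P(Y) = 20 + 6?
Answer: -949 - 2548*I*√10 ≈ -949.0 - 8057.5*I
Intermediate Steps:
a(o, R) = 1 + 4*o
P(Y) = 26
z = -949 (z = 8 - 1*957 = 8 - 957 = -949)
m(E, Q) = I*E*Q*√10 (m(E, Q) = (E*Q)*√(-10) = (E*Q)*(I*√10) = I*E*Q*√10)
z + P(28)*m(a(-2, -4), 14) = -949 + 26*(I*(1 + 4*(-2))*14*√10) = -949 + 26*(I*(1 - 8)*14*√10) = -949 + 26*(I*(-7)*14*√10) = -949 + 26*(-98*I*√10) = -949 - 2548*I*√10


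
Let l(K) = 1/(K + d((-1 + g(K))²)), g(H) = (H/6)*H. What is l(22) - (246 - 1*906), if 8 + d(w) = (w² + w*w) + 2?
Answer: 4306908261561/6525618578 ≈ 660.00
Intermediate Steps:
g(H) = H²/6 (g(H) = (H*(⅙))*H = (H/6)*H = H²/6)
d(w) = -6 + 2*w² (d(w) = -8 + ((w² + w*w) + 2) = -8 + ((w² + w²) + 2) = -8 + (2*w² + 2) = -8 + (2 + 2*w²) = -6 + 2*w²)
l(K) = 1/(-6 + K + 2*(-1 + K²/6)⁴) (l(K) = 1/(K + (-6 + 2*((-1 + K²/6)²)²)) = 1/(K + (-6 + 2*(-1 + K²/6)⁴)) = 1/(-6 + K + 2*(-1 + K²/6)⁴))
l(22) - (246 - 1*906) = 648/(-3888 + (-6 + 22²)⁴ + 648*22) - (246 - 1*906) = 648/(-3888 + (-6 + 484)⁴ + 14256) - (246 - 906) = 648/(-3888 + 478⁴ + 14256) - 1*(-660) = 648/(-3888 + 52204938256 + 14256) + 660 = 648/52204948624 + 660 = 648*(1/52204948624) + 660 = 81/6525618578 + 660 = 4306908261561/6525618578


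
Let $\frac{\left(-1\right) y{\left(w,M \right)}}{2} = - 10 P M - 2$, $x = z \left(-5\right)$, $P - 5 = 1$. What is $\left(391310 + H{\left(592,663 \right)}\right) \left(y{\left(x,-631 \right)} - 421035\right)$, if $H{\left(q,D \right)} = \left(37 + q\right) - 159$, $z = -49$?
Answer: $-194617106780$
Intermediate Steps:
$P = 6$ ($P = 5 + 1 = 6$)
$H{\left(q,D \right)} = -122 + q$
$x = 245$ ($x = \left(-49\right) \left(-5\right) = 245$)
$y{\left(w,M \right)} = 4 + 120 M$ ($y{\left(w,M \right)} = - 2 \left(- 10 \cdot 6 M - 2\right) = - 2 \left(- 60 M - 2\right) = - 2 \left(-2 - 60 M\right) = 4 + 120 M$)
$\left(391310 + H{\left(592,663 \right)}\right) \left(y{\left(x,-631 \right)} - 421035\right) = \left(391310 + \left(-122 + 592\right)\right) \left(\left(4 + 120 \left(-631\right)\right) - 421035\right) = \left(391310 + 470\right) \left(\left(4 - 75720\right) - 421035\right) = 391780 \left(-75716 - 421035\right) = 391780 \left(-496751\right) = -194617106780$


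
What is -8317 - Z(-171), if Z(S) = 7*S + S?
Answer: -6949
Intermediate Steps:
Z(S) = 8*S
-8317 - Z(-171) = -8317 - 8*(-171) = -8317 - 1*(-1368) = -8317 + 1368 = -6949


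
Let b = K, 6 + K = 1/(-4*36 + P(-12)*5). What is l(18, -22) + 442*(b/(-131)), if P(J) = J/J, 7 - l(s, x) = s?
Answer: 168771/18209 ≈ 9.2686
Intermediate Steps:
l(s, x) = 7 - s
P(J) = 1
K = -835/139 (K = -6 + 1/(-4*36 + 1*5) = -6 + 1/(-144 + 5) = -6 + 1/(-139) = -6 - 1/139 = -835/139 ≈ -6.0072)
b = -835/139 ≈ -6.0072
l(18, -22) + 442*(b/(-131)) = (7 - 1*18) + 442*(-835/139/(-131)) = (7 - 18) + 442*(-835/139*(-1/131)) = -11 + 442*(835/18209) = -11 + 369070/18209 = 168771/18209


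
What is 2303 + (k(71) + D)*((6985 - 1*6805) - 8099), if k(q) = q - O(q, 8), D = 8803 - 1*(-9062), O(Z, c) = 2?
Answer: -142017043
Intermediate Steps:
D = 17865 (D = 8803 + 9062 = 17865)
k(q) = -2 + q (k(q) = q - 1*2 = q - 2 = -2 + q)
2303 + (k(71) + D)*((6985 - 1*6805) - 8099) = 2303 + ((-2 + 71) + 17865)*((6985 - 1*6805) - 8099) = 2303 + (69 + 17865)*((6985 - 6805) - 8099) = 2303 + 17934*(180 - 8099) = 2303 + 17934*(-7919) = 2303 - 142019346 = -142017043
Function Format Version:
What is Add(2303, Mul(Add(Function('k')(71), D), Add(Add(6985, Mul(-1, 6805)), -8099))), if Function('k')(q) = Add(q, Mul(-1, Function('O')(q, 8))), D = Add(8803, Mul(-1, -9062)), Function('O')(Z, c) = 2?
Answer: -142017043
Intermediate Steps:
D = 17865 (D = Add(8803, 9062) = 17865)
Function('k')(q) = Add(-2, q) (Function('k')(q) = Add(q, Mul(-1, 2)) = Add(q, -2) = Add(-2, q))
Add(2303, Mul(Add(Function('k')(71), D), Add(Add(6985, Mul(-1, 6805)), -8099))) = Add(2303, Mul(Add(Add(-2, 71), 17865), Add(Add(6985, Mul(-1, 6805)), -8099))) = Add(2303, Mul(Add(69, 17865), Add(Add(6985, -6805), -8099))) = Add(2303, Mul(17934, Add(180, -8099))) = Add(2303, Mul(17934, -7919)) = Add(2303, -142019346) = -142017043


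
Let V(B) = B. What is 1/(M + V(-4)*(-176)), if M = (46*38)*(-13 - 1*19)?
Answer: -1/55232 ≈ -1.8105e-5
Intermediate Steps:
M = -55936 (M = 1748*(-13 - 19) = 1748*(-32) = -55936)
1/(M + V(-4)*(-176)) = 1/(-55936 - 4*(-176)) = 1/(-55936 + 704) = 1/(-55232) = -1/55232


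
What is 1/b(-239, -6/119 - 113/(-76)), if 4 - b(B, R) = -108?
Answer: 1/112 ≈ 0.0089286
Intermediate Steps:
b(B, R) = 112 (b(B, R) = 4 - 1*(-108) = 4 + 108 = 112)
1/b(-239, -6/119 - 113/(-76)) = 1/112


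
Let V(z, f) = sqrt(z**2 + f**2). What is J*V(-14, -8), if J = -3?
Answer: -6*sqrt(65) ≈ -48.374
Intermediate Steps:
V(z, f) = sqrt(f**2 + z**2)
J*V(-14, -8) = -3*sqrt((-8)**2 + (-14)**2) = -3*sqrt(64 + 196) = -6*sqrt(65)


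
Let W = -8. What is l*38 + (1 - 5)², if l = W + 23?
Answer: 586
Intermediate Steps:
l = 15 (l = -8 + 23 = 15)
l*38 + (1 - 5)² = 15*38 + (1 - 5)² = 570 + (-4)² = 570 + 16 = 586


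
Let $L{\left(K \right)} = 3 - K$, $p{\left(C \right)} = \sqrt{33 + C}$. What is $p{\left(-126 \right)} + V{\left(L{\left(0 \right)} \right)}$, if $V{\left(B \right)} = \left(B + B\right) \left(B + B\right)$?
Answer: $36 + i \sqrt{93} \approx 36.0 + 9.6436 i$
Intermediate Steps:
$V{\left(B \right)} = 4 B^{2}$ ($V{\left(B \right)} = 2 B 2 B = 4 B^{2}$)
$p{\left(-126 \right)} + V{\left(L{\left(0 \right)} \right)} = \sqrt{33 - 126} + 4 \left(3 - 0\right)^{2} = \sqrt{-93} + 4 \left(3 + 0\right)^{2} = i \sqrt{93} + 4 \cdot 3^{2} = i \sqrt{93} + 4 \cdot 9 = i \sqrt{93} + 36 = 36 + i \sqrt{93}$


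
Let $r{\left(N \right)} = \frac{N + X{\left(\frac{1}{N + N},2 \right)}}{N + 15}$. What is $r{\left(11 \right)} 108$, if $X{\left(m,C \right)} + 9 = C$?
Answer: $\frac{216}{13} \approx 16.615$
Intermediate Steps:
$X{\left(m,C \right)} = -9 + C$
$r{\left(N \right)} = \frac{-7 + N}{15 + N}$ ($r{\left(N \right)} = \frac{N + \left(-9 + 2\right)}{N + 15} = \frac{N - 7}{15 + N} = \frac{-7 + N}{15 + N}$)
$r{\left(11 \right)} 108 = \frac{-7 + 11}{15 + 11} \cdot 108 = \frac{1}{26} \cdot 4 \cdot 108 = \frac{2}{13} \cdot 108 = \frac{216}{13}$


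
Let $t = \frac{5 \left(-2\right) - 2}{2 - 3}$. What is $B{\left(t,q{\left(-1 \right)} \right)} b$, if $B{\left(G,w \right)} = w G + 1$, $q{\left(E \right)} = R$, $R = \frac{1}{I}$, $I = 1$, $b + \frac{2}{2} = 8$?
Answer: $91$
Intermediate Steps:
$b = 7$ ($b = -1 + 8 = 7$)
$t = 12$ ($t = \frac{-10 - 2}{-1} = \left(-12\right) \left(-1\right) = 12$)
$R = 1$ ($R = 1^{-1} = 1$)
$q{\left(E \right)} = 1$
$B{\left(G,w \right)} = 1 + G w$ ($B{\left(G,w \right)} = G w + 1 = 1 + G w$)
$B{\left(t,q{\left(-1 \right)} \right)} b = \left(1 + 12 \cdot 1\right) 7 = \left(1 + 12\right) 7 = 13 \cdot 7 = 91$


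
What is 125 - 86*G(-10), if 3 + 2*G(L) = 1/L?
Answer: 2583/10 ≈ 258.30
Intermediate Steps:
G(L) = -3/2 + 1/(2*L)
125 - 86*G(-10) = 125 - 43*(1 - 3*(-10))/(-10) = 125 - 43*(-1)*(1 + 30)/10 = 125 - 43*(-1)*31/10 = 125 - 86*(-31/20) = 125 + 1333/10 = 2583/10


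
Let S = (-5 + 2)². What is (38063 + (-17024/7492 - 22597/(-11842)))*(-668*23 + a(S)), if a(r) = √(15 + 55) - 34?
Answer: -6499740449483113/11090033 + 844231776787*√70/22180066 ≈ -5.8577e+8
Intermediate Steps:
S = 9 (S = (-3)² = 9)
a(r) = -34 + √70 (a(r) = √70 - 34 = -34 + √70)
(38063 + (-17024/7492 - 22597/(-11842)))*(-668*23 + a(S)) = (38063 + (-17024/7492 - 22597/(-11842)))*(-668*23 + (-34 + √70)) = (38063 + (-17024*1/7492 - 22597*(-1/11842)))*(-15364 + (-34 + √70)) = (38063 + (-4256/1873 + 22597/11842))*(-15398 + √70) = (38063 - 8075371/22180066)*(-15398 + √70) = 844231776787*(-15398 + √70)/22180066 = -6499740449483113/11090033 + 844231776787*√70/22180066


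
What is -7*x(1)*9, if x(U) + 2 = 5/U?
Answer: -189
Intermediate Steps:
x(U) = -2 + 5/U
-7*x(1)*9 = -7*(-2 + 5/1)*9 = -7*(-2 + 5*1)*9 = -7*(-2 + 5)*9 = -7*3*9 = -21*9 = -189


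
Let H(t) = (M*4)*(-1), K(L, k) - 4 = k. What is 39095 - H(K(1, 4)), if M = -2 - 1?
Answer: 39083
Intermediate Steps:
M = -3
K(L, k) = 4 + k
H(t) = 12 (H(t) = -3*4*(-1) = -12*(-1) = 12)
39095 - H(K(1, 4)) = 39095 - 1*12 = 39095 - 12 = 39083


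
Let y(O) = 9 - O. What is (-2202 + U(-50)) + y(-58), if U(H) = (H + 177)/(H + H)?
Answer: -213627/100 ≈ -2136.3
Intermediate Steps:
U(H) = (177 + H)/(2*H) (U(H) = (177 + H)/((2*H)) = (177 + H)*(1/(2*H)) = (177 + H)/(2*H))
(-2202 + U(-50)) + y(-58) = (-2202 + (½)*(177 - 50)/(-50)) + (9 - 1*(-58)) = (-2202 + (½)*(-1/50)*127) + (9 + 58) = (-2202 - 127/100) + 67 = -220327/100 + 67 = -213627/100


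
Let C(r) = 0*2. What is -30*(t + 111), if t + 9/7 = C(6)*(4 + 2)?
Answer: -23040/7 ≈ -3291.4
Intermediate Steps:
C(r) = 0
t = -9/7 (t = -9/7 + 0*(4 + 2) = -9/7 + 0*6 = -9/7 + 0 = -9/7 ≈ -1.2857)
-30*(t + 111) = -30*(-9/7 + 111) = -30*768/7 = -23040/7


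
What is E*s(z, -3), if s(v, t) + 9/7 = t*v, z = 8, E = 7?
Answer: -177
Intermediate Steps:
s(v, t) = -9/7 + t*v
E*s(z, -3) = 7*(-9/7 - 3*8) = 7*(-9/7 - 24) = 7*(-177/7) = -177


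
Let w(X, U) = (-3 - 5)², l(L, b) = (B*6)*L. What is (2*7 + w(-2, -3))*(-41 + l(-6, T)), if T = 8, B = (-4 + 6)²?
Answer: -14430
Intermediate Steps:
B = 4 (B = 2² = 4)
l(L, b) = 24*L (l(L, b) = (4*6)*L = 24*L)
w(X, U) = 64 (w(X, U) = (-8)² = 64)
(2*7 + w(-2, -3))*(-41 + l(-6, T)) = (2*7 + 64)*(-41 + 24*(-6)) = (14 + 64)*(-41 - 144) = 78*(-185) = -14430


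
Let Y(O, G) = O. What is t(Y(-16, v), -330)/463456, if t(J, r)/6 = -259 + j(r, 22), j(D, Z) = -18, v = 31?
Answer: -831/231728 ≈ -0.0035861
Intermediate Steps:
t(J, r) = -1662 (t(J, r) = 6*(-259 - 18) = 6*(-277) = -1662)
t(Y(-16, v), -330)/463456 = -1662/463456 = -1662*1/463456 = -831/231728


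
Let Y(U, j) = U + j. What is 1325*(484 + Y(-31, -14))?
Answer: 581675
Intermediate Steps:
1325*(484 + Y(-31, -14)) = 1325*(484 + (-31 - 14)) = 1325*(484 - 45) = 1325*439 = 581675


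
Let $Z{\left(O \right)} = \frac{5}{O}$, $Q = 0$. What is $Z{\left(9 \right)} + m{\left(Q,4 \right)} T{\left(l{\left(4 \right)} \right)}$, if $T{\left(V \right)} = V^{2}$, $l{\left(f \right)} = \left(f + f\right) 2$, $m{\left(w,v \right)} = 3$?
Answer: $\frac{6917}{9} \approx 768.56$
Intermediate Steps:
$l{\left(f \right)} = 4 f$ ($l{\left(f \right)} = 2 f 2 = 4 f$)
$Z{\left(9 \right)} + m{\left(Q,4 \right)} T{\left(l{\left(4 \right)} \right)} = \frac{5}{9} + 3 \left(4 \cdot 4\right)^{2} = 5 \cdot \frac{1}{9} + 3 \cdot 16^{2} = \frac{5}{9} + 3 \cdot 256 = \frac{5}{9} + 768 = \frac{6917}{9}$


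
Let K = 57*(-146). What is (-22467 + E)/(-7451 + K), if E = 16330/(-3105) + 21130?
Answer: 36241/425871 ≈ 0.085099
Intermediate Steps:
K = -8322
E = 570368/27 (E = 16330*(-1/3105) + 21130 = -142/27 + 21130 = 570368/27 ≈ 21125.)
(-22467 + E)/(-7451 + K) = (-22467 + 570368/27)/(-7451 - 8322) = -36241/27/(-15773) = -36241/27*(-1/15773) = 36241/425871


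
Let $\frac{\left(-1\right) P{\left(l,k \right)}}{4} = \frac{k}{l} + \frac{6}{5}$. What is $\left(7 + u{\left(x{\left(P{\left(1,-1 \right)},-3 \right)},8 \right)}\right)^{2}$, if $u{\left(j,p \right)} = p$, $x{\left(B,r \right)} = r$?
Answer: $225$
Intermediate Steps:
$P{\left(l,k \right)} = - \frac{24}{5} - \frac{4 k}{l}$ ($P{\left(l,k \right)} = - 4 \left(\frac{k}{l} + \frac{6}{5}\right) = - 4 \left(\frac{6}{5} + \frac{k}{l}\right) = - \frac{24}{5} - \frac{4 k}{l}$)
$\left(7 + u{\left(x{\left(P{\left(1,-1 \right)},-3 \right)},8 \right)}\right)^{2} = \left(7 + 8\right)^{2} = 15^{2} = 225$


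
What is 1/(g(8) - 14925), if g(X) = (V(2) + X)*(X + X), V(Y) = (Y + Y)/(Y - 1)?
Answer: -1/14733 ≈ -6.7875e-5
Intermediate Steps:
V(Y) = 2*Y/(-1 + Y) (V(Y) = (2*Y)/(-1 + Y) = 2*Y/(-1 + Y))
g(X) = 2*X*(4 + X) (g(X) = (2*2/(-1 + 2) + X)*(X + X) = (2*2/1 + X)*(2*X) = (2*2*1 + X)*(2*X) = (4 + X)*(2*X) = 2*X*(4 + X))
1/(g(8) - 14925) = 1/(2*8*(4 + 8) - 14925) = 1/(2*8*12 - 14925) = 1/(192 - 14925) = 1/(-14733) = -1/14733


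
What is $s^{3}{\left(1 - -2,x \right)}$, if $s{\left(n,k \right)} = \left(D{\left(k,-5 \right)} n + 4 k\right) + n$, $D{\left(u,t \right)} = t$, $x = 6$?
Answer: $1728$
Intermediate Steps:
$s{\left(n,k \right)} = - 4 n + 4 k$ ($s{\left(n,k \right)} = \left(- 5 n + 4 k\right) + n = - 4 n + 4 k$)
$s^{3}{\left(1 - -2,x \right)} = \left(- 4 \left(1 - -2\right) + 4 \cdot 6\right)^{3} = \left(- 4 \left(1 + 2\right) + 24\right)^{3} = \left(\left(-4\right) 3 + 24\right)^{3} = \left(-12 + 24\right)^{3} = 12^{3} = 1728$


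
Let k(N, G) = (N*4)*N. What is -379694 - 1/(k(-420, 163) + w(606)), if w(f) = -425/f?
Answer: -162354562989056/427593175 ≈ -3.7969e+5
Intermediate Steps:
k(N, G) = 4*N² (k(N, G) = (4*N)*N = 4*N²)
w(f) = -425/f
-379694 - 1/(k(-420, 163) + w(606)) = -379694 - 1/(4*(-420)² - 425/606) = -379694 - 1/(4*176400 - 425*1/606) = -379694 - 1/(705600 - 425/606) = -379694 - 1/427593175/606 = -379694 - 1*606/427593175 = -379694 - 606/427593175 = -162354562989056/427593175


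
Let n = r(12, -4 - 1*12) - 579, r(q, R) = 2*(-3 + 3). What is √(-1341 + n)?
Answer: 8*I*√30 ≈ 43.818*I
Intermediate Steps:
r(q, R) = 0 (r(q, R) = 2*0 = 0)
n = -579 (n = 0 - 579 = -579)
√(-1341 + n) = √(-1341 - 579) = √(-1920) = 8*I*√30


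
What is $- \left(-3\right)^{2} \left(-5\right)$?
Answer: $45$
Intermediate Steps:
$- \left(-3\right)^{2} \left(-5\right) = \left(-1\right) 9 \left(-5\right) = \left(-9\right) \left(-5\right) = 45$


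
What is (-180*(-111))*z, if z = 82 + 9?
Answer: 1818180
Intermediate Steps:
z = 91
(-180*(-111))*z = -180*(-111)*91 = 19980*91 = 1818180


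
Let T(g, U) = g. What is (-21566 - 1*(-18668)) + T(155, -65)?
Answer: -2743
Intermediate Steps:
(-21566 - 1*(-18668)) + T(155, -65) = (-21566 - 1*(-18668)) + 155 = (-21566 + 18668) + 155 = -2898 + 155 = -2743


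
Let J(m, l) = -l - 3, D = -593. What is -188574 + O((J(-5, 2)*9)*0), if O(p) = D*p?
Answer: -188574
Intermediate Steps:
J(m, l) = -3 - l
O(p) = -593*p
-188574 + O((J(-5, 2)*9)*0) = -188574 - 593*(-3 - 1*2)*9*0 = -188574 - 593*(-3 - 2)*9*0 = -188574 - 593*(-5*9)*0 = -188574 - (-26685)*0 = -188574 - 593*0 = -188574 + 0 = -188574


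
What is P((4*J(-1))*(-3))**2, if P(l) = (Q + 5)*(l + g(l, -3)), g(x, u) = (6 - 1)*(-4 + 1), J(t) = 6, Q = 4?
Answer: 613089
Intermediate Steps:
g(x, u) = -15 (g(x, u) = 5*(-3) = -15)
P(l) = -135 + 9*l (P(l) = (4 + 5)*(l - 15) = 9*(-15 + l) = -135 + 9*l)
P((4*J(-1))*(-3))**2 = (-135 + 9*((4*6)*(-3)))**2 = (-135 + 9*(24*(-3)))**2 = (-135 + 9*(-72))**2 = (-135 - 648)**2 = (-783)**2 = 613089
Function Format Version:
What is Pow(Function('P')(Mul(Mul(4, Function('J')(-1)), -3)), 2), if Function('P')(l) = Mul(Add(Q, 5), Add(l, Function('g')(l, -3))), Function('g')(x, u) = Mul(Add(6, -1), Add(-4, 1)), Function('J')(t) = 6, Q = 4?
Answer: 613089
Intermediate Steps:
Function('g')(x, u) = -15 (Function('g')(x, u) = Mul(5, -3) = -15)
Function('P')(l) = Add(-135, Mul(9, l)) (Function('P')(l) = Mul(Add(4, 5), Add(l, -15)) = Mul(9, Add(-15, l)) = Add(-135, Mul(9, l)))
Pow(Function('P')(Mul(Mul(4, Function('J')(-1)), -3)), 2) = Pow(Add(-135, Mul(9, Mul(Mul(4, 6), -3))), 2) = Pow(Add(-135, Mul(9, Mul(24, -3))), 2) = Pow(Add(-135, Mul(9, -72)), 2) = Pow(Add(-135, -648), 2) = Pow(-783, 2) = 613089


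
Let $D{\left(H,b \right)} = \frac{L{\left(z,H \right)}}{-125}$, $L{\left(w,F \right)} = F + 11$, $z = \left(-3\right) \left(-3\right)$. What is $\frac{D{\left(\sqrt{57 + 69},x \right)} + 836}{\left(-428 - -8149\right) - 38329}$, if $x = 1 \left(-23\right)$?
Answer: $- \frac{104489}{3826000} + \frac{3 \sqrt{14}}{3826000} \approx -0.027307$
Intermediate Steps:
$z = 9$
$x = -23$
$L{\left(w,F \right)} = 11 + F$
$D{\left(H,b \right)} = - \frac{11}{125} - \frac{H}{125}$ ($D{\left(H,b \right)} = \frac{11 + H}{-125} = \left(11 + H\right) \left(- \frac{1}{125}\right) = - \frac{11}{125} - \frac{H}{125}$)
$\frac{D{\left(\sqrt{57 + 69},x \right)} + 836}{\left(-428 - -8149\right) - 38329} = \frac{\left(- \frac{11}{125} - \frac{\sqrt{57 + 69}}{125}\right) + 836}{\left(-428 - -8149\right) - 38329} = \frac{\left(- \frac{11}{125} - \frac{\sqrt{126}}{125}\right) + 836}{\left(-428 + 8149\right) - 38329} = \frac{\left(- \frac{11}{125} - \frac{3 \sqrt{14}}{125}\right) + 836}{7721 - 38329} = \frac{\left(- \frac{11}{125} - \frac{3 \sqrt{14}}{125}\right) + 836}{-30608} = \left(\frac{104489}{125} - \frac{3 \sqrt{14}}{125}\right) \left(- \frac{1}{30608}\right) = - \frac{104489}{3826000} + \frac{3 \sqrt{14}}{3826000}$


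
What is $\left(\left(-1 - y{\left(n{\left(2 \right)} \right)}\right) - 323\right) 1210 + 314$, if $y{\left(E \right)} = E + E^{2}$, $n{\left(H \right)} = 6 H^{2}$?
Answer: $-1117726$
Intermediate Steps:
$\left(\left(-1 - y{\left(n{\left(2 \right)} \right)}\right) - 323\right) 1210 + 314 = \left(\left(-1 - 6 \cdot 2^{2} \left(1 + 6 \cdot 2^{2}\right)\right) - 323\right) 1210 + 314 = \left(\left(-1 - 6 \cdot 4 \left(1 + 6 \cdot 4\right)\right) - 323\right) 1210 + 314 = \left(\left(-1 - 24 \left(1 + 24\right)\right) - 323\right) 1210 + 314 = \left(\left(-1 - 24 \cdot 25\right) - 323\right) 1210 + 314 = \left(\left(-1 - 600\right) - 323\right) 1210 + 314 = \left(-601 - 323\right) 1210 + 314 = \left(-924\right) 1210 + 314 = -1118040 + 314 = -1117726$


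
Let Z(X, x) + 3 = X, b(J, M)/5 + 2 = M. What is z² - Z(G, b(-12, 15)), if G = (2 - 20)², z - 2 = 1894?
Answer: 3594495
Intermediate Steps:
b(J, M) = -10 + 5*M
z = 1896 (z = 2 + 1894 = 1896)
G = 324 (G = (-18)² = 324)
Z(X, x) = -3 + X
z² - Z(G, b(-12, 15)) = 1896² - (-3 + 324) = 3594816 - 1*321 = 3594816 - 321 = 3594495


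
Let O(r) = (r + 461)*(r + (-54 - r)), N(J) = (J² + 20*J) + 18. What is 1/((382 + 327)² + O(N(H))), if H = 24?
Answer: 1/419791 ≈ 2.3821e-6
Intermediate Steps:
N(J) = 18 + J² + 20*J
O(r) = -24894 - 54*r (O(r) = (461 + r)*(-54) = -24894 - 54*r)
1/((382 + 327)² + O(N(H))) = 1/((382 + 327)² + (-24894 - 54*(18 + 24² + 20*24))) = 1/(709² + (-24894 - 54*(18 + 576 + 480))) = 1/(502681 + (-24894 - 54*1074)) = 1/(502681 + (-24894 - 57996)) = 1/(502681 - 82890) = 1/419791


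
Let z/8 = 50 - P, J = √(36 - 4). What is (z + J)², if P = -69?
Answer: 906336 + 7616*√2 ≈ 9.1711e+5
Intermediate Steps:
J = 4*√2 (J = √32 = 4*√2 ≈ 5.6569)
z = 952 (z = 8*(50 - 1*(-69)) = 8*(50 + 69) = 8*119 = 952)
(z + J)² = (952 + 4*√2)²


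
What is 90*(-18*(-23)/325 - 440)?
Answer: -2566548/65 ≈ -39485.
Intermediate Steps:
90*(-18*(-23)/325 - 440) = 90*(414*(1/325) - 440) = 90*(414/325 - 440) = 90*(-142586/325) = -2566548/65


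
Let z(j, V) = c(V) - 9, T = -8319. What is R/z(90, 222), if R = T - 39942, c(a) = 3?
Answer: 16087/2 ≈ 8043.5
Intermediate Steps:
z(j, V) = -6 (z(j, V) = 3 - 9 = -6)
R = -48261 (R = -8319 - 39942 = -48261)
R/z(90, 222) = -48261/(-6) = -48261*(-⅙) = 16087/2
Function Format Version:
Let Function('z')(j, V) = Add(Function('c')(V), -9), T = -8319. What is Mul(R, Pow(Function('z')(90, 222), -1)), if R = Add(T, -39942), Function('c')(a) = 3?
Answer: Rational(16087, 2) ≈ 8043.5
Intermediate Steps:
Function('z')(j, V) = -6 (Function('z')(j, V) = Add(3, -9) = -6)
R = -48261 (R = Add(-8319, -39942) = -48261)
Mul(R, Pow(Function('z')(90, 222), -1)) = Mul(-48261, Pow(-6, -1)) = Mul(-48261, Rational(-1, 6)) = Rational(16087, 2)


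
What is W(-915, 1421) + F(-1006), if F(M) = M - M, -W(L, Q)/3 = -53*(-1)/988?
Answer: -159/988 ≈ -0.16093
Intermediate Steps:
W(L, Q) = -159/988 (W(L, Q) = -3*(-53*(-1))/988 = -159/988)
F(M) = 0
W(-915, 1421) + F(-1006) = -159/988 + 0 = -159/988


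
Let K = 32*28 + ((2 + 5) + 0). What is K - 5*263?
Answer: -412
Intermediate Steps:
K = 903 (K = 896 + (7 + 0) = 896 + 7 = 903)
K - 5*263 = 903 - 5*263 = 903 - 1315 = -412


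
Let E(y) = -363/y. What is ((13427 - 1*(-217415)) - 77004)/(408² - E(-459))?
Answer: 23537214/25468871 ≈ 0.92416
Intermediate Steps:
((13427 - 1*(-217415)) - 77004)/(408² - E(-459)) = ((13427 - 1*(-217415)) - 77004)/(408² - (-363)/(-459)) = ((13427 + 217415) - 77004)/(166464 - (-363)*(-1)/459) = (230842 - 77004)/(166464 - 1*121/153) = 153838/(166464 - 121/153) = 153838/(25468871/153) = 153838*(153/25468871) = 23537214/25468871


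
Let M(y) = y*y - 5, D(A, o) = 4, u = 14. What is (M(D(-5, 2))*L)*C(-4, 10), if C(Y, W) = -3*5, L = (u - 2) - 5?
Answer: -1155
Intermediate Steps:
L = 7 (L = (14 - 2) - 5 = 12 - 5 = 7)
M(y) = -5 + y**2 (M(y) = y**2 - 5 = -5 + y**2)
C(Y, W) = -15
(M(D(-5, 2))*L)*C(-4, 10) = ((-5 + 4**2)*7)*(-15) = ((-5 + 16)*7)*(-15) = (11*7)*(-15) = 77*(-15) = -1155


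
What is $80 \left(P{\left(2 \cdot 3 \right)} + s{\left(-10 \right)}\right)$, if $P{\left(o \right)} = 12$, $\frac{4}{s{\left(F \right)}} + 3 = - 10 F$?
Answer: $\frac{93440}{97} \approx 963.3$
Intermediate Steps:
$s{\left(F \right)} = \frac{4}{-3 - 10 F}$
$80 \left(P{\left(2 \cdot 3 \right)} + s{\left(-10 \right)}\right) = 80 \left(12 - \frac{4}{3 + 10 \left(-10\right)}\right) = 80 \left(12 - \frac{4}{3 - 100}\right) = 80 \left(12 - \frac{4}{-97}\right) = 80 \left(12 - - \frac{4}{97}\right) = 80 \left(12 + \frac{4}{97}\right) = 80 \cdot \frac{1168}{97} = \frac{93440}{97}$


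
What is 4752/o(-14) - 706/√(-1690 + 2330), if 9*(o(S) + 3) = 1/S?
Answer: -598752/379 - 353*√10/40 ≈ -1607.7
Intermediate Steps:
o(S) = -3 + 1/(9*S)
4752/o(-14) - 706/√(-1690 + 2330) = 4752/(-3 + (⅑)/(-14)) - 706/√(-1690 + 2330) = 4752/(-3 + (⅑)*(-1/14)) - 706*√10/80 = 4752/(-3 - 1/126) - 706*√10/80 = 4752/(-379/126) - 353*√10/40 = 4752*(-126/379) - 353*√10/40 = -598752/379 - 353*√10/40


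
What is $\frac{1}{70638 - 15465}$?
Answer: $\frac{1}{55173} \approx 1.8125 \cdot 10^{-5}$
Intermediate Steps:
$\frac{1}{70638 - 15465} = \frac{1}{55173}$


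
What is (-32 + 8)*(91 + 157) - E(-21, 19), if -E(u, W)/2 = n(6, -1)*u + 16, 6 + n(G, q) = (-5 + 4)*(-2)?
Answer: -5752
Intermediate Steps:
n(G, q) = -4 (n(G, q) = -6 + (-5 + 4)*(-2) = -6 - 1*(-2) = -6 + 2 = -4)
E(u, W) = -32 + 8*u (E(u, W) = -2*(-4*u + 16) = -2*(16 - 4*u) = -32 + 8*u)
(-32 + 8)*(91 + 157) - E(-21, 19) = (-32 + 8)*(91 + 157) - (-32 + 8*(-21)) = -24*248 - (-32 - 168) = -5952 - 1*(-200) = -5952 + 200 = -5752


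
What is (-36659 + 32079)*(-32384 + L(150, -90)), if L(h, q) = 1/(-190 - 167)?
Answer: 52949787620/357 ≈ 1.4832e+8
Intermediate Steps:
L(h, q) = -1/357 (L(h, q) = 1/(-357) = -1/357)
(-36659 + 32079)*(-32384 + L(150, -90)) = (-36659 + 32079)*(-32384 - 1/357) = -4580*(-11561089/357) = 52949787620/357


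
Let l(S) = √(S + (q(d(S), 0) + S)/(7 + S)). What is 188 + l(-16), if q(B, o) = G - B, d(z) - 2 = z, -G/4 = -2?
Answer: 188 + 5*I*√6/3 ≈ 188.0 + 4.0825*I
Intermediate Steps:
G = 8 (G = -4*(-2) = 8)
d(z) = 2 + z
q(B, o) = 8 - B
l(S) = √(S + 6/(7 + S)) (l(S) = √(S + ((8 - (2 + S)) + S)/(7 + S)) = √(S + ((8 + (-2 - S)) + S)/(7 + S)) = √(S + ((6 - S) + S)/(7 + S)) = √(S + 6/(7 + S)))
188 + l(-16) = 188 + √((6 - 16*(7 - 16))/(7 - 16)) = 188 + √((6 - 16*(-9))/(-9)) = 188 + √(-(6 + 144)/9) = 188 + √(-⅑*150) = 188 + √(-50/3) = 188 + 5*I*√6/3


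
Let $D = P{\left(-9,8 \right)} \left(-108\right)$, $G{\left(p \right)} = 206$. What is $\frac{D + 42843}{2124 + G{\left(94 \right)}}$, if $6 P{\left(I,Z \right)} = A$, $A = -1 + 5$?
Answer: $\frac{42771}{2330} \approx 18.357$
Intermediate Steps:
$A = 4$
$P{\left(I,Z \right)} = \frac{2}{3}$ ($P{\left(I,Z \right)} = \frac{1}{6} \cdot 4 = \frac{2}{3}$)
$D = -72$ ($D = \frac{2}{3} \left(-108\right) = -72$)
$\frac{D + 42843}{2124 + G{\left(94 \right)}} = \frac{-72 + 42843}{2124 + 206} = \frac{42771}{2330}$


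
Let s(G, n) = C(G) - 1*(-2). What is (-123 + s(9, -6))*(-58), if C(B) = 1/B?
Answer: 63104/9 ≈ 7011.6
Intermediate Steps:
C(B) = 1/B
s(G, n) = 2 + 1/G (s(G, n) = 1/G - 1*(-2) = 1/G + 2 = 2 + 1/G)
(-123 + s(9, -6))*(-58) = (-123 + (2 + 1/9))*(-58) = (-123 + (2 + ⅑))*(-58) = (-123 + 19/9)*(-58) = -1088/9*(-58) = 63104/9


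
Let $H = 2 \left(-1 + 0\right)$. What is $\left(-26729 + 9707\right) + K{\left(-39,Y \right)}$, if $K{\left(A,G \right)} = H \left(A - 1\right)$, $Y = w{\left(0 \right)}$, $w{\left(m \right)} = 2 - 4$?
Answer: $-16942$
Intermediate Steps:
$w{\left(m \right)} = -2$ ($w{\left(m \right)} = 2 - 4 = -2$)
$Y = -2$
$H = -2$ ($H = 2 \left(-1\right) = -2$)
$K{\left(A,G \right)} = 2 - 2 A$ ($K{\left(A,G \right)} = - 2 \left(A - 1\right) = - 2 \left(-1 + A\right) = 2 - 2 A$)
$\left(-26729 + 9707\right) + K{\left(-39,Y \right)} = \left(-26729 + 9707\right) + \left(2 - -78\right) = -17022 + \left(2 + 78\right) = -17022 + 80 = -16942$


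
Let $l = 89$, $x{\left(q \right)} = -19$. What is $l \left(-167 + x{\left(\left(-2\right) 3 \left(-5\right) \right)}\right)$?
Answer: $-16554$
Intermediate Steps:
$l \left(-167 + x{\left(\left(-2\right) 3 \left(-5\right) \right)}\right) = 89 \left(-167 - 19\right) = 89 \left(-186\right) = -16554$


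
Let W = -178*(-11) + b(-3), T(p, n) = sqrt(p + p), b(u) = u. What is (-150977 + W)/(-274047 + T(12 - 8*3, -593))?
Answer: 13613010678/25033919411 + 99348*I*sqrt(6)/25033919411 ≈ 0.54378 + 9.7209e-6*I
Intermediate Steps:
T(p, n) = sqrt(2)*sqrt(p) (T(p, n) = sqrt(2*p) = sqrt(2)*sqrt(p))
W = 1955 (W = -178*(-11) - 3 = 1958 - 3 = 1955)
(-150977 + W)/(-274047 + T(12 - 8*3, -593)) = (-150977 + 1955)/(-274047 + sqrt(2)*sqrt(12 - 8*3)) = -149022/(-274047 + sqrt(2)*sqrt(12 - 24)) = -149022/(-274047 + sqrt(2)*sqrt(-12)) = -149022/(-274047 + sqrt(2)*(2*I*sqrt(3))) = -149022/(-274047 + 2*I*sqrt(6))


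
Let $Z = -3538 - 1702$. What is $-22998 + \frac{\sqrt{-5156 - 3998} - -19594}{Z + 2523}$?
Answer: $- \frac{62505160}{2717} - \frac{i \sqrt{9154}}{2717} \approx -23005.0 - 0.035214 i$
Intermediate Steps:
$Z = -5240$ ($Z = -3538 - 1702 = -5240$)
$-22998 + \frac{\sqrt{-5156 - 3998} - -19594}{Z + 2523} = -22998 + \frac{\sqrt{-5156 - 3998} - -19594}{-5240 + 2523} = -22998 + \frac{\sqrt{-9154} + 19594}{-2717} = -22998 + \left(i \sqrt{9154} + 19594\right) \left(- \frac{1}{2717}\right) = -22998 + \left(19594 + i \sqrt{9154}\right) \left(- \frac{1}{2717}\right) = -22998 - \left(\frac{19594}{2717} + \frac{i \sqrt{9154}}{2717}\right) = - \frac{62505160}{2717} - \frac{i \sqrt{9154}}{2717}$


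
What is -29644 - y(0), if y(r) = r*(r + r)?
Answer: -29644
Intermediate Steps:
y(r) = 2*r**2 (y(r) = r*(2*r) = 2*r**2)
-29644 - y(0) = -29644 - 2*0**2 = -29644 - 2*0 = -29644 - 1*0 = -29644 + 0 = -29644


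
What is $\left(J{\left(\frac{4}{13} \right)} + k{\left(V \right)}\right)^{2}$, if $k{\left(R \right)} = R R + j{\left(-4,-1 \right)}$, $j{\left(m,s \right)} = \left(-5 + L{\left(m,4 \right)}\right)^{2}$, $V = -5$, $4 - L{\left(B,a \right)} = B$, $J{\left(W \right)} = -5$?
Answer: $841$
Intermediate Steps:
$L{\left(B,a \right)} = 4 - B$
$j{\left(m,s \right)} = \left(-1 - m\right)^{2}$ ($j{\left(m,s \right)} = \left(-5 - \left(-4 + m\right)\right)^{2} = \left(-1 - m\right)^{2}$)
$k{\left(R \right)} = 9 + R^{2}$ ($k{\left(R \right)} = R R + \left(1 - 4\right)^{2} = R^{2} + \left(-3\right)^{2} = R^{2} + 9 = 9 + R^{2}$)
$\left(J{\left(\frac{4}{13} \right)} + k{\left(V \right)}\right)^{2} = \left(-5 + \left(9 + \left(-5\right)^{2}\right)\right)^{2} = \left(-5 + \left(9 + 25\right)\right)^{2} = \left(-5 + 34\right)^{2} = 29^{2} = 841$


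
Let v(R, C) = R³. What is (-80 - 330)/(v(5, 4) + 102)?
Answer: -410/227 ≈ -1.8062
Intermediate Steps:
(-80 - 330)/(v(5, 4) + 102) = (-80 - 330)/(5³ + 102) = -410/(125 + 102) = -410/227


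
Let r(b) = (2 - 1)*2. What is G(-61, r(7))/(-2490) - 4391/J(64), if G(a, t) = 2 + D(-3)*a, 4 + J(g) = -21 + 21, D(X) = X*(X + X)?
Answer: 5468987/4980 ≈ 1098.2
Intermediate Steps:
D(X) = 2*X² (D(X) = X*(2*X) = 2*X²)
r(b) = 2 (r(b) = 1*2 = 2)
J(g) = -4 (J(g) = -4 + (-21 + 21) = -4 + 0 = -4)
G(a, t) = 2 + 18*a (G(a, t) = 2 + (2*(-3)²)*a = 2 + (2*9)*a = 2 + 18*a)
G(-61, r(7))/(-2490) - 4391/J(64) = (2 + 18*(-61))/(-2490) - 4391/(-4) = (2 - 1098)*(-1/2490) - 4391*(-¼) = -1096*(-1/2490) + 4391/4 = 548/1245 + 4391/4 = 5468987/4980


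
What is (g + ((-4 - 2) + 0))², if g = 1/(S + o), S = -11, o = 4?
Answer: 1849/49 ≈ 37.735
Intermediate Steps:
g = -⅐ (g = 1/(-11 + 4) = 1/(-7) = -⅐ ≈ -0.14286)
(g + ((-4 - 2) + 0))² = (-⅐ + ((-4 - 2) + 0))² = (-⅐ + (-6 + 0))² = (-⅐ - 6)² = (-43/7)² = 1849/49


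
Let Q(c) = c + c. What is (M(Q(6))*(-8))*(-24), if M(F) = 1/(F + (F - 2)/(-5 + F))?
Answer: 672/47 ≈ 14.298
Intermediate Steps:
Q(c) = 2*c
M(F) = 1/(F + (-2 + F)/(-5 + F))
(M(Q(6))*(-8))*(-24) = (((5 - 2*6)/(2 - (2*6)**2 + 4*(2*6)))*(-8))*(-24) = (((5 - 1*12)/(2 - 1*12**2 + 4*12))*(-8))*(-24) = (((5 - 12)/(2 - 1*144 + 48))*(-8))*(-24) = ((-7/(2 - 144 + 48))*(-8))*(-24) = ((-7/(-94))*(-8))*(-24) = (-1/94*(-7)*(-8))*(-24) = ((7/94)*(-8))*(-24) = -28/47*(-24) = 672/47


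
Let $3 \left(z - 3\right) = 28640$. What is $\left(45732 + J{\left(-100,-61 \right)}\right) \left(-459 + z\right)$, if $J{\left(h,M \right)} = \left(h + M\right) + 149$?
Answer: $415625280$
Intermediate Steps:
$z = \frac{28649}{3}$ ($z = 3 + \frac{1}{3} \cdot 28640 = 3 + \frac{28640}{3} = \frac{28649}{3} \approx 9549.7$)
$J{\left(h,M \right)} = 149 + M + h$ ($J{\left(h,M \right)} = \left(M + h\right) + 149 = 149 + M + h$)
$\left(45732 + J{\left(-100,-61 \right)}\right) \left(-459 + z\right) = \left(45732 - 12\right) \left(-459 + \frac{28649}{3}\right) = \left(45732 - 12\right) \frac{27272}{3} = 45720 \cdot \frac{27272}{3} = 415625280$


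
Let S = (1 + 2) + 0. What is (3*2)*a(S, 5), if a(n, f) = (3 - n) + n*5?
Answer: 90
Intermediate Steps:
S = 3 (S = 3 + 0 = 3)
a(n, f) = 3 + 4*n (a(n, f) = (3 - n) + 5*n = 3 + 4*n)
(3*2)*a(S, 5) = (3*2)*(3 + 4*3) = 6*(3 + 12) = 6*15 = 90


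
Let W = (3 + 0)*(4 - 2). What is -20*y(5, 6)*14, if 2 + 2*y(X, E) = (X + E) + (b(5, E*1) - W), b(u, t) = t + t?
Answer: -2100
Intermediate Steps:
b(u, t) = 2*t
W = 6 (W = 3*2 = 6)
y(X, E) = -4 + X/2 + 3*E/2 (y(X, E) = -1 + ((X + E) + (2*(E*1) - 1*6))/2 = -1 + ((E + X) + (2*E - 6))/2 = -1 + ((E + X) + (-6 + 2*E))/2 = -1 + (-6 + X + 3*E)/2 = -1 + (-3 + X/2 + 3*E/2) = -4 + X/2 + 3*E/2)
-20*y(5, 6)*14 = -20*(-4 + (1/2)*5 + (3/2)*6)*14 = -20*(-4 + 5/2 + 9)*14 = -20*15/2*14 = -150*14 = -2100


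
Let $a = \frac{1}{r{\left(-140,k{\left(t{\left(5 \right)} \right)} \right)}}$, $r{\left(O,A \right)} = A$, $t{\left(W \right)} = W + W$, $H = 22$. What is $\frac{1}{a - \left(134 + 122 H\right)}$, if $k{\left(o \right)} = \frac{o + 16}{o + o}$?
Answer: $- \frac{13}{36624} \approx -0.00035496$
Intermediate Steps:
$t{\left(W \right)} = 2 W$
$k{\left(o \right)} = \frac{16 + o}{2 o}$
$a = \frac{10}{13}$ ($a = \frac{1}{\frac{1}{2} \frac{1}{2 \cdot 5} \left(16 + 2 \cdot 5\right)} = \frac{1}{\frac{1}{2} \cdot \frac{1}{10} \left(16 + 10\right)} = \frac{1}{\frac{1}{2} \cdot \frac{1}{10} \cdot 26} = \frac{1}{\frac{13}{10}} = \frac{10}{13} \approx 0.76923$)
$\frac{1}{a - \left(134 + 122 H\right)} = \frac{1}{\frac{10}{13} - 2818} = \frac{1}{- \frac{36624}{13}} = - \frac{13}{36624}$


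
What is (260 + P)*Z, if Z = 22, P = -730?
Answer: -10340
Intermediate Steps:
(260 + P)*Z = (260 - 730)*22 = -470*22 = -10340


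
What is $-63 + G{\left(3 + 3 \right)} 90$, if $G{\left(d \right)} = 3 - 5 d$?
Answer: $-2493$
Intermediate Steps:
$-63 + G{\left(3 + 3 \right)} 90 = -63 + \left(3 - 5 \left(3 + 3\right)\right) 90 = -63 + \left(3 - 30\right) 90 = -63 - 2430 = -2493$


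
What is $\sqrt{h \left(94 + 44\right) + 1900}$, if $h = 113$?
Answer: $\sqrt{17494} \approx 132.26$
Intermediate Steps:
$\sqrt{h \left(94 + 44\right) + 1900} = \sqrt{113 \left(94 + 44\right) + 1900} = \sqrt{113 \cdot 138 + 1900} = \sqrt{15594 + 1900} = \sqrt{17494}$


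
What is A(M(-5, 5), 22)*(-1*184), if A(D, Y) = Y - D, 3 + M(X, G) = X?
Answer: -5520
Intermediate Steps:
M(X, G) = -3 + X
A(M(-5, 5), 22)*(-1*184) = (22 - (-3 - 5))*(-1*184) = (22 - 1*(-8))*(-184) = (22 + 8)*(-184) = 30*(-184) = -5520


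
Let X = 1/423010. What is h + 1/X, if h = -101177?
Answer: 321833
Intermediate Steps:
X = 1/423010 ≈ 2.3640e-6
h + 1/X = -101177 + 1/(1/423010) = -101177 + 423010 = 321833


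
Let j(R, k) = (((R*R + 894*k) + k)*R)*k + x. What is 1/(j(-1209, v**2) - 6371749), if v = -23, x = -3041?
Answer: -1/1237643890086 ≈ -8.0799e-13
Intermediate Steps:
j(R, k) = -3041 + R*k*(R**2 + 895*k) (j(R, k) = (((R*R + 894*k) + k)*R)*k - 3041 = (((R**2 + 894*k) + k)*R)*k - 3041 = ((R**2 + 895*k)*R)*k - 3041 = (R*(R**2 + 895*k))*k - 3041 = R*k*(R**2 + 895*k) - 3041 = -3041 + R*k*(R**2 + 895*k))
1/(j(-1209, v**2) - 6371749) = 1/((-3041 + (-23)**2*(-1209)**3 + 895*(-1209)*((-23)**2)**2) - 6371749) = 1/((-3041 + 529*(-1767172329) + 895*(-1209)*529**2) - 6371749) = 1/((-3041 - 934834162041 + 895*(-1209)*279841) - 6371749) = 1/((-3041 - 934834162041 - 302803353255) - 6371749) = 1/(-1237637518337 - 6371749) = 1/(-1237643890086) = -1/1237643890086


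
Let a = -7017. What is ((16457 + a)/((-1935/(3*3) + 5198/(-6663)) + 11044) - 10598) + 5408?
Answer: -374387447790/72148429 ≈ -5189.1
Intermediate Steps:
((16457 + a)/((-1935/(3*3) + 5198/(-6663)) + 11044) - 10598) + 5408 = ((16457 - 7017)/((-1935/(3*3) + 5198/(-6663)) + 11044) - 10598) + 5408 = (9440/((-1935/9 + 5198*(-1/6663)) + 11044) - 10598) + 5408 = (9440/((-1935*1/9 - 5198/6663) + 11044) - 10598) + 5408 = (9440/((-215 - 5198/6663) + 11044) - 10598) + 5408 = (9440/(-1437743/6663 + 11044) - 10598) + 5408 = (9440/(72148429/6663) - 10598) + 5408 = (9440*(6663/72148429) - 10598) + 5408 = (62898720/72148429 - 10598) + 5408 = -764566151822/72148429 + 5408 = -374387447790/72148429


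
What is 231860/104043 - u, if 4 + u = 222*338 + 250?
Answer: -7832333266/104043 ≈ -75280.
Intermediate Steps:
u = 75282 (u = -4 + (222*338 + 250) = -4 + (75036 + 250) = -4 + 75286 = 75282)
231860/104043 - u = 231860/104043 - 1*75282 = 231860*(1/104043) - 75282 = 231860/104043 - 75282 = -7832333266/104043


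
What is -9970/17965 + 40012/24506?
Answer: 47449076/44025029 ≈ 1.0778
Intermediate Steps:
-9970/17965 + 40012/24506 = -9970*1/17965 + 40012*(1/24506) = -1994/3593 + 20006/12253 = 47449076/44025029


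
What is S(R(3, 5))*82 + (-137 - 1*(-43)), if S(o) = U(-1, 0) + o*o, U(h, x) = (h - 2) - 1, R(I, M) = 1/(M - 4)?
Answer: -340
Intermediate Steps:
R(I, M) = 1/(-4 + M)
U(h, x) = -3 + h (U(h, x) = (-2 + h) - 1 = -3 + h)
S(o) = -4 + o² (S(o) = (-3 - 1) + o*o = -4 + o²)
S(R(3, 5))*82 + (-137 - 1*(-43)) = (-4 + (1/(-4 + 5))²)*82 + (-137 - 1*(-43)) = (-4 + (1/1)²)*82 + (-137 + 43) = (-4 + 1²)*82 - 94 = (-4 + 1)*82 - 94 = -3*82 - 94 = -246 - 94 = -340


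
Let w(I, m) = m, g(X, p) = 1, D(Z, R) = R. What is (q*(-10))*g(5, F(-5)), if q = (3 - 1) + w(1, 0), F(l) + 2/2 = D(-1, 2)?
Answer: -20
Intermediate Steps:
F(l) = 1 (F(l) = -1 + 2 = 1)
q = 2 (q = (3 - 1) + 0 = 2 + 0 = 2)
(q*(-10))*g(5, F(-5)) = (2*(-10))*1 = -20*1 = -20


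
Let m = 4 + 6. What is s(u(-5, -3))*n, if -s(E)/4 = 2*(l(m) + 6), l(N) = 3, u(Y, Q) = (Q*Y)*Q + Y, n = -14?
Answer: 1008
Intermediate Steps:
m = 10
u(Y, Q) = Y + Y*Q**2 (u(Y, Q) = Y*Q**2 + Y = Y + Y*Q**2)
s(E) = -72 (s(E) = -8*(3 + 6) = -8*9 = -4*18 = -72)
s(u(-5, -3))*n = -72*(-14) = 1008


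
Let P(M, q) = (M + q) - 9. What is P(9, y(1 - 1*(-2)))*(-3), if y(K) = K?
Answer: -9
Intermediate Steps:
P(M, q) = -9 + M + q
P(9, y(1 - 1*(-2)))*(-3) = (-9 + 9 + (1 - 1*(-2)))*(-3) = (-9 + 9 + (1 + 2))*(-3) = (-9 + 9 + 3)*(-3) = 3*(-3) = -9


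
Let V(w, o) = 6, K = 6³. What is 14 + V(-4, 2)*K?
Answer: 1310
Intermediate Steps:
K = 216
14 + V(-4, 2)*K = 14 + 6*216 = 14 + 1296 = 1310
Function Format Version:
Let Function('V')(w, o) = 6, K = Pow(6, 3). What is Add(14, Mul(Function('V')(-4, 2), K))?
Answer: 1310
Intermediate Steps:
K = 216
Add(14, Mul(Function('V')(-4, 2), K)) = Add(14, Mul(6, 216)) = Add(14, 1296) = 1310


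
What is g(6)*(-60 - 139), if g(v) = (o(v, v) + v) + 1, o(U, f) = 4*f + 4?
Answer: -6965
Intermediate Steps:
o(U, f) = 4 + 4*f
g(v) = 5 + 5*v (g(v) = ((4 + 4*v) + v) + 1 = (4 + 5*v) + 1 = 5 + 5*v)
g(6)*(-60 - 139) = (5 + 5*6)*(-60 - 139) = (5 + 30)*(-199) = 35*(-199) = -6965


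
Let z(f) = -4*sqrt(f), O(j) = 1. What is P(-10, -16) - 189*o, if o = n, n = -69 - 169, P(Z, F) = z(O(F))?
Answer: 44978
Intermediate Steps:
P(Z, F) = -4 (P(Z, F) = -4*sqrt(1) = -4*1 = -4)
n = -238
o = -238
P(-10, -16) - 189*o = -4 - 189*(-238) = -4 + 44982 = 44978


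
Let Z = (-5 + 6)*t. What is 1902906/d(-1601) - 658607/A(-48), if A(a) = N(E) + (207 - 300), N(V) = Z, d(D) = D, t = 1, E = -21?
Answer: 879362455/147292 ≈ 5970.2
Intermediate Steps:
Z = 1 (Z = (-5 + 6)*1 = 1*1 = 1)
N(V) = 1
A(a) = -92 (A(a) = 1 + (207 - 300) = 1 - 93 = -92)
1902906/d(-1601) - 658607/A(-48) = 1902906/(-1601) - 658607/(-92) = 1902906*(-1/1601) - 658607*(-1/92) = -1902906/1601 + 658607/92 = 879362455/147292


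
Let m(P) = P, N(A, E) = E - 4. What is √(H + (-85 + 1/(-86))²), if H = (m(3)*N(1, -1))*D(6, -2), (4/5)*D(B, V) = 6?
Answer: 3*√5846519/86 ≈ 84.347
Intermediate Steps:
N(A, E) = -4 + E
D(B, V) = 15/2 (D(B, V) = (5/4)*6 = 15/2)
H = -225/2 (H = (3*(-4 - 1))*(15/2) = (3*(-5))*(15/2) = -15*15/2 = -225/2 ≈ -112.50)
√(H + (-85 + 1/(-86))²) = √(-225/2 + (-85 + 1/(-86))²) = √(-225/2 + (-85 - 1/86)²) = √(-225/2 + (-7311/86)²) = √(-225/2 + 53450721/7396) = √(52618671/7396) = 3*√5846519/86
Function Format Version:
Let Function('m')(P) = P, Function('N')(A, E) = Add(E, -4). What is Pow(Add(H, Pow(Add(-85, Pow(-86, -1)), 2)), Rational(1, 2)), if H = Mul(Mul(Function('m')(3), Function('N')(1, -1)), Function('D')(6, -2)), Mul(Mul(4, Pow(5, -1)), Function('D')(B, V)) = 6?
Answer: Mul(Rational(3, 86), Pow(5846519, Rational(1, 2))) ≈ 84.347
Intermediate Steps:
Function('N')(A, E) = Add(-4, E)
Function('D')(B, V) = Rational(15, 2) (Function('D')(B, V) = Mul(Rational(5, 4), 6) = Rational(15, 2))
H = Rational(-225, 2) (H = Mul(Mul(3, Add(-4, -1)), Rational(15, 2)) = Mul(Mul(3, -5), Rational(15, 2)) = Mul(-15, Rational(15, 2)) = Rational(-225, 2) ≈ -112.50)
Pow(Add(H, Pow(Add(-85, Pow(-86, -1)), 2)), Rational(1, 2)) = Pow(Add(Rational(-225, 2), Pow(Add(-85, Pow(-86, -1)), 2)), Rational(1, 2)) = Pow(Add(Rational(-225, 2), Pow(Add(-85, Rational(-1, 86)), 2)), Rational(1, 2)) = Pow(Add(Rational(-225, 2), Pow(Rational(-7311, 86), 2)), Rational(1, 2)) = Pow(Add(Rational(-225, 2), Rational(53450721, 7396)), Rational(1, 2)) = Pow(Rational(52618671, 7396), Rational(1, 2)) = Mul(Rational(3, 86), Pow(5846519, Rational(1, 2)))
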